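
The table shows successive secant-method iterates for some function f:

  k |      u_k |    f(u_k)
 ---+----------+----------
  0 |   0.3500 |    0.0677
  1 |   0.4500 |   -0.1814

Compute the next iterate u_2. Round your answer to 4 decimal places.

u_2 = 0.4500 − (-0.1814)·(0.4500 − 0.3500) / (-0.1814 − 0.0677)
   = 0.4500 − (-0.018140)/(-0.249100) = 0.377178

0.3772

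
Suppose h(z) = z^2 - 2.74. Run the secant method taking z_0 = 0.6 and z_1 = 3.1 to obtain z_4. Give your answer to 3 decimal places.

h(0.6) = -2.38000, h(3.1) = 6.87000
z_2 = 3.10000 − 6.87000·(3.10000 − 0.60000) / (6.87000 − (-2.38000)) = 3.10000 − (17.17500)/(9.25000) = 1.24324
h(1.24324) = -1.19435
z_3 = 1.24324 − (-1.19435)·(1.24324 − 3.10000) / (-1.19435 − 6.87000) = 1.24324 − (2.21761)/(-8.06435) = 1.51823
h(1.51823) = -0.43497
z_4 = 1.51823 − (-0.43497)·(1.51823 − 1.24324) / (-0.43497 − (-1.19435)) = 1.51823 − (-0.11961)/(0.75938) = 1.67575

1.676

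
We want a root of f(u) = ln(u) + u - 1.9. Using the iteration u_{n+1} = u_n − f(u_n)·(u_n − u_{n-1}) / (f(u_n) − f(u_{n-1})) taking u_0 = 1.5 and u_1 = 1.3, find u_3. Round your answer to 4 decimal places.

f(1.5) = 0.005465, f(1.3) = -0.337636
u_2 = 1.300000 − (-0.337636)·(1.300000 − 1.500000) / (-0.337636 − 0.005465) = 1.300000 − (0.067527)/(-0.343101) = 1.496814
f(1.496814) = 0.000153
u_3 = 1.496814 − 0.000153·(1.496814 − 1.300000) / (0.000153 − (-0.337636)) = 1.496814 − (0.000030)/(0.337789) = 1.496725

1.4967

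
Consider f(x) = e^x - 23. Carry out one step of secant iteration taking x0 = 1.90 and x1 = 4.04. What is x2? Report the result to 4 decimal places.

f(1.90) = -16.314106, f(4.04) = 33.826343
x2 = 4.040000 − 33.826343·(4.040000 − 1.900000) / (33.826343 − (-16.314106)) = 4.040000 − (72.388374)/(50.140448) = 2.596288

2.5963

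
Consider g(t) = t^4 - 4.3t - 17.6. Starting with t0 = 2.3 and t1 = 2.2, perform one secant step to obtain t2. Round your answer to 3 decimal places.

g(2.3) = 0.49410, g(2.2) = -3.63440
t2 = 2.20000 − (-3.63440)·(2.20000 − 2.30000) / (-3.63440 − 0.49410) = 2.20000 − (0.36344)/(-4.12850) = 2.28803

2.288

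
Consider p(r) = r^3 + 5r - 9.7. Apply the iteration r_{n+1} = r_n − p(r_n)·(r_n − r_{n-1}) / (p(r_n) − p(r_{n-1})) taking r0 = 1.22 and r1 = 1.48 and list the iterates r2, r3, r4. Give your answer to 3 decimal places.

1.390, 1.396, 1.396

p(1.22) = -1.78415, p(1.48) = 0.94179
r2 = 1.48000 − 0.94179·(1.48000 − 1.22000) / (0.94179 − (-1.78415)) = 1.48000 − (0.24487)/(2.72594) = 1.39017
p(1.39017) = -0.06252
r3 = 1.39017 − (-0.06252)·(1.39017 − 1.48000) / (-0.06252 − 0.94179) = 1.39017 − (0.00562)/(-1.00432) = 1.39576
p(1.39576) = -0.00201
r4 = 1.39576 − (-0.00201)·(1.39576 − 1.39017) / (-0.00201 − (-0.06252)) = 1.39576 − (-0.00001)/(0.06051) = 1.39595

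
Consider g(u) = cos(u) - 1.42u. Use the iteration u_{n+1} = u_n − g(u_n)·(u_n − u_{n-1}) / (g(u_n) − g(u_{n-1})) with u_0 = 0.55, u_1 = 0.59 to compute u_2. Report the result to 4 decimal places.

0.5865

g(0.55) = 0.071525, g(0.59) = -0.006859
u_2 = 0.590000 − (-0.006859)·(0.590000 − 0.550000) / (-0.006859 − 0.071525) = 0.590000 − (-0.000274)/(-0.078384) = 0.586500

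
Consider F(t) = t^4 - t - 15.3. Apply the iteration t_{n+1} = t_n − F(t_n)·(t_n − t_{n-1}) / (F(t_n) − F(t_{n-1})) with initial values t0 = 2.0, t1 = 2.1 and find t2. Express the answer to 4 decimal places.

F(2.0) = -1.300000, F(2.1) = 2.048100
t2 = 2.100000 − 2.048100·(2.100000 − 2.000000) / (2.048100 − (-1.300000)) = 2.100000 − (0.204810)/(3.348100) = 2.038828

2.0388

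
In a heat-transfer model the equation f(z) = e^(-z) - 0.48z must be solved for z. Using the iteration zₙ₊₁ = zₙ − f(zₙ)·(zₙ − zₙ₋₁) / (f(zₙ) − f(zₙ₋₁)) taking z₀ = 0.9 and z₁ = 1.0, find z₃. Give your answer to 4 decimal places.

f(0.9) = -0.025430, f(1.0) = -0.112121
z₂ = 1.000000 − (-0.112121)·(1.000000 − 0.900000) / (-0.112121 − (-0.025430)) = 1.000000 − (-0.011212)/(-0.086690) = 0.870665
f(0.870665) = 0.000754
z₃ = 0.870665 − 0.000754·(0.870665 − 1.000000) / (0.000754 − (-0.112121)) = 0.870665 − (-0.000097)/(0.112874) = 0.871529

0.8715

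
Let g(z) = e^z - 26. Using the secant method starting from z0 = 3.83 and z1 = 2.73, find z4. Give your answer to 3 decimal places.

3.255

g(3.83) = 20.06254, g(2.73) = -10.66711
z2 = 2.73000 − (-10.66711)·(2.73000 − 3.83000) / (-10.66711 − 20.06254) = 2.73000 − (11.73382)/(-30.72965) = 3.11184
g(3.11184) = -3.53765
z3 = 3.11184 − (-3.53765)·(3.11184 − 2.73000) / (-3.53765 − (-10.66711)) = 3.11184 − (-1.35082)/(7.12946) = 3.30131
g(3.30131) = 1.14819
z4 = 3.30131 − 1.14819·(3.30131 − 3.11184) / (1.14819 − (-3.53765)) = 3.30131 − (0.21755)/(4.68584) = 3.25488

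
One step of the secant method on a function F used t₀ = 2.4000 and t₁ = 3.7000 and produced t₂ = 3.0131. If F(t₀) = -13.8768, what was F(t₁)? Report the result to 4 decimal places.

The secant line through (2.4000, -13.8768) and (3.7000, F(t₁)) crosses zero at t₂ = 3.0131.
So (2.4000, -13.8768), (3.7000, F(t₁)), (3.0131, 0) are collinear:
F(t₁) = -13.8768 · (3.7000 − 3.0131) / (2.4000 − 3.0131) = -13.8768 · (0.686900)/(-0.613100) = 15.547177

15.5472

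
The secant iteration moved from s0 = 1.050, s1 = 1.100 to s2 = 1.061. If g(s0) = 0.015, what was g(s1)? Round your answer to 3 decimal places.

-0.053

The secant line through (1.050, 0.015) and (1.100, g(s1)) crosses zero at s2 = 1.061.
So (1.050, 0.015), (1.100, g(s1)), (1.061, 0) are collinear:
g(s1) = 0.015 · (1.100 − 1.061) / (1.050 − 1.061) = 0.015 · (0.03900)/(-0.01100) = -0.05318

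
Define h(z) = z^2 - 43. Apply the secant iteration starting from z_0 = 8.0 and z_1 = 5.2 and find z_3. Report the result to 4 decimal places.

h(8.0) = 21.000000, h(5.2) = -15.960000
z_2 = 5.200000 − (-15.960000)·(5.200000 − 8.000000) / (-15.960000 − 21.000000) = 5.200000 − (44.688000)/(-36.960000) = 6.409091
h(6.409091) = -1.923554
z_3 = 6.409091 − (-1.923554)·(6.409091 − 5.200000) / (-1.923554 − (-15.960000)) = 6.409091 − (-2.325751)/(14.036446) = 6.574785

6.5748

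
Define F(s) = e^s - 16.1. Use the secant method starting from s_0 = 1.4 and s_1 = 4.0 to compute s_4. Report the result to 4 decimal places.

F(1.4) = -12.044800, F(4.0) = 38.498150
s_2 = 4.000000 − 38.498150·(4.000000 − 1.400000) / (38.498150 − (-12.044800)) = 4.000000 − (100.095190)/(50.542950) = 2.019601
F(2.019601) = -8.564680
s_3 = 2.019601 − (-8.564680)·(2.019601 − 4.000000) / (-8.564680 − 38.498150) = 2.019601 − (16.961480)/(-47.062830) = 2.380002
F(2.380002) = -5.295074
s_4 = 2.380002 − (-5.295074)·(2.380002 − 2.019601) / (-5.295074 − (-8.564680)) = 2.380002 − (-1.908349)/(3.269605) = 2.963665

2.9637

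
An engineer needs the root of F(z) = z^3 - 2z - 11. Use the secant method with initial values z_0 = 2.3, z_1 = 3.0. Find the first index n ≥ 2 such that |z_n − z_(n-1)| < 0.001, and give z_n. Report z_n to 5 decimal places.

n = 5, z_n = 2.52217

F(2.3) = -3.4330000, F(3.0) = 10.0000000
z_2 = 3.0000000 − 10.0000000·(0.7000000)/(13.4330000) = 2.4788953;  |Δ| = 0.5211047
F(2.4788953) = -0.7251733
z_3 = 2.4788953 − (-0.7251733)·(-0.5211047)/(-10.7251733) = 2.5141293;  |Δ| = 0.0352340
F(2.5141293) = -0.1368341
z_4 = 2.5141293 − (-0.1368341)·(0.0352340)/(0.5883392) = 2.5223239;  |Δ| = 0.0081946
F(2.5223239) = 0.0026746
z_5 = 2.5223239 − 0.0026746·(0.0081946)/(0.1395087) = 2.5221668;  |Δ| = 0.0001571
|z_5 − z_4| = 0.0001571 < 0.001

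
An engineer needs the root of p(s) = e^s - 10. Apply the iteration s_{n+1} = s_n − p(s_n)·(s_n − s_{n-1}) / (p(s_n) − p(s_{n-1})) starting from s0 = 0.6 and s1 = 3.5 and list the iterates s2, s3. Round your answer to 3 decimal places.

p(0.6) = -8.17788, p(3.5) = 23.11545
s2 = 3.50000 − 23.11545·(3.50000 − 0.60000) / (23.11545 − (-8.17788)) = 3.50000 − (67.03481)/(31.29333) = 1.35786
p(1.35786) = -6.11215
s3 = 1.35786 − (-6.11215)·(1.35786 − 3.50000) / (-6.11215 − 23.11545) = 1.35786 − (13.09310)/(-29.22760) = 1.80583

1.358, 1.806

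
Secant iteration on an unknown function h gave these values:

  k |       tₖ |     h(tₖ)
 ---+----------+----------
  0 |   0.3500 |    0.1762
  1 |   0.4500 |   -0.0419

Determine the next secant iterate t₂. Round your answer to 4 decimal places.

0.4308

t₂ = 0.4500 − (-0.0419)·(0.4500 − 0.3500) / (-0.0419 − 0.1762)
   = 0.4500 − (-0.004190)/(-0.218100) = 0.430789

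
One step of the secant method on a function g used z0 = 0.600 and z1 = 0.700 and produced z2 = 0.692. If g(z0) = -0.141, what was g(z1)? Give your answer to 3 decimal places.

The secant line through (0.600, -0.141) and (0.700, g(z1)) crosses zero at z2 = 0.692.
So (0.600, -0.141), (0.700, g(z1)), (0.692, 0) are collinear:
g(z1) = -0.141 · (0.700 − 0.692) / (0.600 − 0.692) = -0.141 · (0.00800)/(-0.09200) = 0.01226

0.012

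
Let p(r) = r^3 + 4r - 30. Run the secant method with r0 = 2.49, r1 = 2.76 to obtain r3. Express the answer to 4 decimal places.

p(2.49) = -4.601751, p(2.76) = 2.064576
r2 = 2.760000 − 2.064576·(2.760000 − 2.490000) / (2.064576 − (-4.601751)) = 2.760000 − (0.557436)/(6.666327) = 2.676380
p(2.676380) = -0.123533
r3 = 2.676380 − (-0.123533)·(2.676380 − 2.760000) / (-0.123533 − 2.064576) = 2.676380 − (0.010330)/(-2.188109) = 2.681101

2.6811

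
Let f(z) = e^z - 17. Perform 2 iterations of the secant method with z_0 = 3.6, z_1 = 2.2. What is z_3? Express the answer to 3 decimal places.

2.917

f(3.6) = 19.59823, f(2.2) = -7.97499
z_2 = 2.20000 − (-7.97499)·(2.20000 − 3.60000) / (-7.97499 − 19.59823) = 2.20000 − (11.16498)/(-27.57322) = 2.60492
f(2.60492) = -3.46984
z_3 = 2.60492 − (-3.46984)·(2.60492 − 2.20000) / (-3.46984 − (-7.97499)) = 2.60492 − (-1.40501)/(4.50515) = 2.91679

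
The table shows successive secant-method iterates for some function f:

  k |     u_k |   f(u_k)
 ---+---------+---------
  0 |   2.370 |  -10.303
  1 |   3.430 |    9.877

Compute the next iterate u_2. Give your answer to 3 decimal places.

u_2 = 3.430 − 9.877·(3.430 − 2.370) / (9.877 − (-10.303))
   = 3.430 − (10.46962)/(20.18000) = 2.91119

2.911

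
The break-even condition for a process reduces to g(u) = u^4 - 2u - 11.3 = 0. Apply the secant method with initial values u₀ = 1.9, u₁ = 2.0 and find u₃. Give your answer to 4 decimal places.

1.9762

g(1.9) = -2.067900, g(2.0) = 0.700000
u₂ = 2.000000 − 0.700000·(2.000000 − 1.900000) / (0.700000 − (-2.067900)) = 2.000000 − (0.070000)/(2.767900) = 1.974710
g(1.974710) = -0.043477
u₃ = 1.974710 − (-0.043477)·(1.974710 − 2.000000) / (-0.043477 − 0.700000) = 1.974710 − (0.001100)/(-0.743477) = 1.976189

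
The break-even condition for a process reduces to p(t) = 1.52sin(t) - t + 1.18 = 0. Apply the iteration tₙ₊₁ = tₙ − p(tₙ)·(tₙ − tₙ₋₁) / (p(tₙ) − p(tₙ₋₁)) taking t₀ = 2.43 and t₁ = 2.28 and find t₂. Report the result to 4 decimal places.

p(2.43) = -0.257378, p(2.28) = 0.053499
t₂ = 2.280000 − 0.053499·(2.280000 − 2.430000) / (0.053499 − (-0.257378)) = 2.280000 − (-0.008025)/(0.310877) = 2.305813

2.3058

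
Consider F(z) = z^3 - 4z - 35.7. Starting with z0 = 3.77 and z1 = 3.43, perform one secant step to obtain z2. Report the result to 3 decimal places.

3.690

F(3.77) = 2.80263, F(3.43) = -9.06639
z2 = 3.43000 − (-9.06639)·(3.43000 − 3.77000) / (-9.06639 − 2.80263) = 3.43000 − (3.08257)/(-11.86903) = 3.68972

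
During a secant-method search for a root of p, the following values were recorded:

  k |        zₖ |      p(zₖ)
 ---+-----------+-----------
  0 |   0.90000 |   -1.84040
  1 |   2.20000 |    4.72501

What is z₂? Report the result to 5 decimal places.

z₂ = 2.20000 − 4.72501·(2.20000 − 0.90000) / (4.72501 − (-1.84040))
   = 2.20000 − (6.1425130)/(6.5654100) = 1.2644129

1.26441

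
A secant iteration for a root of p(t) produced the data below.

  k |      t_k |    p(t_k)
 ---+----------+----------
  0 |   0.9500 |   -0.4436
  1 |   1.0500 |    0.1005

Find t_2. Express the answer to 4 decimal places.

1.0315

t_2 = 1.0500 − 0.1005·(1.0500 − 0.9500) / (0.1005 − (-0.4436))
   = 1.0500 − (0.010050)/(0.544100) = 1.031529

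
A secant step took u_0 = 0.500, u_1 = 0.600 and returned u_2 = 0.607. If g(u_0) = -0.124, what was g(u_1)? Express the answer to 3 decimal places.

The secant line through (0.500, -0.124) and (0.600, g(u_1)) crosses zero at u_2 = 0.607.
So (0.500, -0.124), (0.600, g(u_1)), (0.607, 0) are collinear:
g(u_1) = -0.124 · (0.600 − 0.607) / (0.500 − 0.607) = -0.124 · (-0.00700)/(-0.10700) = -0.00811

-0.008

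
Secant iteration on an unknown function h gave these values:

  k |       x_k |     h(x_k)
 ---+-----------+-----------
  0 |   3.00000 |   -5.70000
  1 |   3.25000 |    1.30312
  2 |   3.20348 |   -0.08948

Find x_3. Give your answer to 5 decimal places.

3.20647

x_3 = 3.20348 − (-0.08948)·(3.20348 − 3.25000) / (-0.08948 − 1.30312)
   = 3.20348 − (0.0041626)/(-1.3926000) = 3.2064691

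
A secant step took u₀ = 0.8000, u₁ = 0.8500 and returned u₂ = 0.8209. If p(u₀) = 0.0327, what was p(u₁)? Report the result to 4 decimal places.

The secant line through (0.8000, 0.0327) and (0.8500, p(u₁)) crosses zero at u₂ = 0.8209.
So (0.8000, 0.0327), (0.8500, p(u₁)), (0.8209, 0) are collinear:
p(u₁) = 0.0327 · (0.8500 − 0.8209) / (0.8000 − 0.8209) = 0.0327 · (0.029100)/(-0.020900) = -0.045530

-0.0455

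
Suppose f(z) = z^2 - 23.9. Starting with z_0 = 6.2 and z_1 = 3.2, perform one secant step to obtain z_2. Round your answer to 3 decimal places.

4.653

f(6.2) = 14.54000, f(3.2) = -13.66000
z_2 = 3.20000 − (-13.66000)·(3.20000 − 6.20000) / (-13.66000 − 14.54000) = 3.20000 − (40.98000)/(-28.20000) = 4.65319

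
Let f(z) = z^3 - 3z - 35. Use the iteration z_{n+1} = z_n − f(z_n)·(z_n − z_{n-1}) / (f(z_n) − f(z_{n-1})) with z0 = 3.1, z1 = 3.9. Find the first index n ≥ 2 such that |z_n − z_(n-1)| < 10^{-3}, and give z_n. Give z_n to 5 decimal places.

f(3.1) = -14.5090000, f(3.9) = 12.6190000
z2 = 3.9000000 − 12.6190000·(0.8000000)/(27.1280000) = 3.5278679;  |Δ| = 0.3721321
f(3.5278679) = -1.6762827
z3 = 3.5278679 − (-1.6762827)·(-0.3721321)/(-14.2952827) = 3.5715046;  |Δ| = 0.0436367
f(3.5715046) = -0.1576699
z4 = 3.5715046 − (-0.1576699)·(0.0436367)/(1.5186128) = 3.5760351;  |Δ| = 0.0045306
f(3.5760351) = 0.0023296
z5 = 3.5760351 − 0.0023296·(0.0045306)/(0.1599996) = 3.5759692;  |Δ| = 0.0000660
|z5 − z4| = 0.0000660 < 10^{-3}

n = 5, z_n = 3.57597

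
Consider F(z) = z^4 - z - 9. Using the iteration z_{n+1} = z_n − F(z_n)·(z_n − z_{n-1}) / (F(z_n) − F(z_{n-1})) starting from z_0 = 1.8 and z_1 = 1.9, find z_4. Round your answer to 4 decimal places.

1.8134

F(1.8) = -0.302400, F(1.9) = 2.132100
z_2 = 1.900000 − 2.132100·(1.900000 − 1.800000) / (2.132100 − (-0.302400)) = 1.900000 − (0.213210)/(2.434500) = 1.812421
F(1.812421) = -0.022041
z_3 = 1.812421 − (-0.022041)·(1.812421 − 1.900000) / (-0.022041 − 2.132100) = 1.812421 − (0.001930)/(-2.154141) = 1.813318
F(1.813318) = -0.001581
z_4 = 1.813318 − (-0.001581)·(1.813318 − 1.812421) / (-0.001581 − (-0.022041)) = 1.813318 − (-0.000001)/(0.020459) = 1.813387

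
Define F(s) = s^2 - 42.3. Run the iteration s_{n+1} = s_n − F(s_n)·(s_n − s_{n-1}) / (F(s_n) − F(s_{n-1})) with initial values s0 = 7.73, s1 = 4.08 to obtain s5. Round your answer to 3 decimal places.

6.504

F(7.73) = 17.45290, F(4.08) = -25.65360
s2 = 4.08000 − (-25.65360)·(4.08000 − 7.73000) / (-25.65360 − 17.45290) = 4.08000 − (93.63564)/(-43.10650) = 6.25219
F(6.25219) = -3.21008
s3 = 6.25219 − (-3.21008)·(6.25219 − 4.08000) / (-3.21008 − (-25.65360)) = 6.25219 − (-6.97292)/(22.44352) = 6.56288
F(6.56288) = 0.77140
s4 = 6.56288 − 0.77140·(6.56288 − 6.25219) / (0.77140 − (-3.21008)) = 6.56288 − (0.23966)/(3.98148) = 6.50269
F(6.50269) = -0.01508
s5 = 6.50269 − (-0.01508)·(6.50269 − 6.56288) / (-0.01508 − 0.77140) = 6.50269 − (0.00091)/(-0.78648) = 6.50384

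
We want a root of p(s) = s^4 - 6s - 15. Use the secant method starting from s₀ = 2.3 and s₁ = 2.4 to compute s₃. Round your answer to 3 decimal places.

2.319

p(2.3) = -0.81590, p(2.4) = 3.77760
s₂ = 2.40000 − 3.77760·(2.40000 − 2.30000) / (3.77760 − (-0.81590)) = 2.40000 − (0.37776)/(4.59350) = 2.31776
p(2.31776) = -0.04796
s₃ = 2.31776 − (-0.04796)·(2.31776 − 2.40000) / (-0.04796 − 3.77760) = 2.31776 − (0.00394)/(-3.82556) = 2.31879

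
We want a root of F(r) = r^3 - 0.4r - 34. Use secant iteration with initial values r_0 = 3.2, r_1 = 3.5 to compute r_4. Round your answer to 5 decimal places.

F(3.2) = -2.5120000, F(3.5) = 7.4750000
r_2 = 3.5000000 − 7.4750000·(3.5000000 − 3.2000000) / (7.4750000 − (-2.5120000)) = 3.5000000 − (2.2425000)/(9.9870000) = 3.2754581
F(3.2754581) = -0.1690192
r_3 = 3.2754581 − (-0.1690192)·(3.2754581 − 3.5000000) / (-0.1690192 − 7.4750000) = 3.2754581 − (0.0379519)/(-7.6440192) = 3.2804230
F(3.2804230) = -0.0109627
r_4 = 3.2804230 − (-0.0109627)·(3.2804230 − 3.2754581) / (-0.0109627 − (-0.1690192)) = 3.2804230 − (-0.0000544)/(0.1580565) = 3.2807674

3.28077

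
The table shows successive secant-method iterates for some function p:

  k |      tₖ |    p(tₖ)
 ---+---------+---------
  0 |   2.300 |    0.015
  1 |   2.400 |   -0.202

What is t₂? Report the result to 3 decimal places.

2.307

t₂ = 2.400 − (-0.202)·(2.400 − 2.300) / (-0.202 − 0.015)
   = 2.400 − (-0.02020)/(-0.21700) = 2.30691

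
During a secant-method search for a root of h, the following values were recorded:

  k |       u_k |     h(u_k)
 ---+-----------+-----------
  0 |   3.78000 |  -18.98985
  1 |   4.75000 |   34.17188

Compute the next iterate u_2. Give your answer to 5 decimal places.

u_2 = 4.75000 − 34.17188·(4.75000 − 3.78000) / (34.17188 − (-18.98985))
   = 4.75000 − (33.1467236)/(53.1617300) = 4.1264928

4.12649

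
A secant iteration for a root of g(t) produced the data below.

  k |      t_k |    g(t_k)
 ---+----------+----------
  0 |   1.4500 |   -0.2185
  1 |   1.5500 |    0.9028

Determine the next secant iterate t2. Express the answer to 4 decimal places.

1.4695

t2 = 1.5500 − 0.9028·(1.5500 − 1.4500) / (0.9028 − (-0.2185))
   = 1.5500 − (0.090280)/(1.121300) = 1.469486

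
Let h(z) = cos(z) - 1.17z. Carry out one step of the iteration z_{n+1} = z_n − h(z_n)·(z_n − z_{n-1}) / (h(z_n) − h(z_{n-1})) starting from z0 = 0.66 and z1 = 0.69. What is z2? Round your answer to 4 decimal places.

0.6699

h(0.66) = 0.017792, h(0.69) = -0.036054
z2 = 0.690000 − (-0.036054)·(0.690000 − 0.660000) / (-0.036054 − 0.017792) = 0.690000 − (-0.001082)/(-0.053846) = 0.669913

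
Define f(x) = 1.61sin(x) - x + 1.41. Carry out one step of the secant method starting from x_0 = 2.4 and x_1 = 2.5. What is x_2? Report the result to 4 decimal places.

2.4435

f(2.4) = 0.097496, f(2.5) = -0.126460
x_2 = 2.500000 − (-0.126460)·(2.500000 − 2.400000) / (-0.126460 − 0.097496) = 2.500000 − (-0.012646)/(-0.223956) = 2.443534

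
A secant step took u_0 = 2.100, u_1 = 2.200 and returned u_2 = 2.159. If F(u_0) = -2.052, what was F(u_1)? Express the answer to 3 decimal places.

1.426

The secant line through (2.100, -2.052) and (2.200, F(u_1)) crosses zero at u_2 = 2.159.
So (2.100, -2.052), (2.200, F(u_1)), (2.159, 0) are collinear:
F(u_1) = -2.052 · (2.200 − 2.159) / (2.100 − 2.159) = -2.052 · (0.04100)/(-0.05900) = 1.42597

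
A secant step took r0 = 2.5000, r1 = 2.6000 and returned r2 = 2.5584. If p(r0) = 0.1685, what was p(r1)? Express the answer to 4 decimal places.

The secant line through (2.5000, 0.1685) and (2.6000, p(r1)) crosses zero at r2 = 2.5584.
So (2.5000, 0.1685), (2.6000, p(r1)), (2.5584, 0) are collinear:
p(r1) = 0.1685 · (2.6000 − 2.5584) / (2.5000 − 2.5584) = 0.1685 · (0.041600)/(-0.058400) = -0.120027

-0.1200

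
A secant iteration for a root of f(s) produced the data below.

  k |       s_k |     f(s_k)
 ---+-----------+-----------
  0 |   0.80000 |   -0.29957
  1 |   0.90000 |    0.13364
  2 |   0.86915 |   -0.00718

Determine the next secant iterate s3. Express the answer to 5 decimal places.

0.87072

s3 = 0.86915 − (-0.00718)·(0.86915 − 0.90000) / (-0.00718 − 0.13364)
   = 0.86915 − (0.0002215)/(-0.1408200) = 0.8707230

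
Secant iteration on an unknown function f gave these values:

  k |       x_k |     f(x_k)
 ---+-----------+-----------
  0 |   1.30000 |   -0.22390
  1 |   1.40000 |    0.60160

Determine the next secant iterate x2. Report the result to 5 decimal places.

x2 = 1.40000 − 0.60160·(1.40000 − 1.30000) / (0.60160 − (-0.22390))
   = 1.40000 − (0.0601600)/(0.8255000) = 1.3271230

1.32712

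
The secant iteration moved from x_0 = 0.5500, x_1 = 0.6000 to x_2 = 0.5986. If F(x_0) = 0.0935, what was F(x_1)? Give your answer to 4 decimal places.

-0.0027

The secant line through (0.5500, 0.0935) and (0.6000, F(x_1)) crosses zero at x_2 = 0.5986.
So (0.5500, 0.0935), (0.6000, F(x_1)), (0.5986, 0) are collinear:
F(x_1) = 0.0935 · (0.6000 − 0.5986) / (0.5500 − 0.5986) = 0.0935 · (0.001400)/(-0.048600) = -0.002693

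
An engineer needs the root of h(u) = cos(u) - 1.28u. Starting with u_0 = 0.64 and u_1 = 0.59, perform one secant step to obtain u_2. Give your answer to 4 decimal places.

h(0.64) = -0.017104, h(0.59) = 0.075741
u_2 = 0.590000 − 0.075741·(0.590000 − 0.640000) / (0.075741 − (-0.017104)) = 0.590000 − (-0.003787)/(0.092845) = 0.630789

0.6308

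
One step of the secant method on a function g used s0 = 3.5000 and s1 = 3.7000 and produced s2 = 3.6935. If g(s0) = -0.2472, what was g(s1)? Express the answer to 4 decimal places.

The secant line through (3.5000, -0.2472) and (3.7000, g(s1)) crosses zero at s2 = 3.6935.
So (3.5000, -0.2472), (3.7000, g(s1)), (3.6935, 0) are collinear:
g(s1) = -0.2472 · (3.7000 − 3.6935) / (3.5000 − 3.6935) = -0.2472 · (0.006500)/(-0.193500) = 0.008304

0.0083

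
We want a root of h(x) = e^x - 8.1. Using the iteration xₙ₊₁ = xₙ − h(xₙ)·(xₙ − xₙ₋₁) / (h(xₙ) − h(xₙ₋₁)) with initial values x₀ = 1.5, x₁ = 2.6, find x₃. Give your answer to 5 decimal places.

h(1.5) = -3.6183109, h(2.6) = 5.3637380
x₂ = 2.6000000 − 5.3637380·(2.6000000 − 1.5000000) / (5.3637380 − (-3.6183109)) = 2.6000000 − (5.9001118)/(8.9820490) = 1.9431218
h(1.9431218) = -1.1194910
x₃ = 1.9431218 − (-1.1194910)·(1.9431218 − 2.6000000) / (-1.1194910 − 5.3637380) = 1.9431218 − (0.7353692)/(-6.4832290) = 2.0565482

2.05655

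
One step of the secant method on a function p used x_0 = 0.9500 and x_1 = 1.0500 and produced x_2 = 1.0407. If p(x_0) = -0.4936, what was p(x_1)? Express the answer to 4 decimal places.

0.0506

The secant line through (0.9500, -0.4936) and (1.0500, p(x_1)) crosses zero at x_2 = 1.0407.
So (0.9500, -0.4936), (1.0500, p(x_1)), (1.0407, 0) are collinear:
p(x_1) = -0.4936 · (1.0500 − 1.0407) / (0.9500 − 1.0407) = -0.4936 · (0.009300)/(-0.090700) = 0.050612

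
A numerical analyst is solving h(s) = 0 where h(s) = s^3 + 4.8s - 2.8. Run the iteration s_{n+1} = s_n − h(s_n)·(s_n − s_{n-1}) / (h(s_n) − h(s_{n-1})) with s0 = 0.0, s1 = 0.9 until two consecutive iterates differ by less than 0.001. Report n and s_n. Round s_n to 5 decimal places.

n = 5, s_n = 0.54888

h(0.0) = -2.8000000, h(0.9) = 2.2490000
s2 = 0.9000000 − 2.2490000·(0.9000000)/(5.0490000) = 0.4991087;  |Δ| = 0.4008913
h(0.4991087) = -0.2799453
s3 = 0.4991087 − (-0.2799453)·(-0.4008913)/(-2.5289453) = 0.5434860;  |Δ| = 0.0443772
h(0.5434860) = -0.0307340
s4 = 0.5434860 − (-0.0307340)·(0.0443772)/(0.2492113) = 0.5489588;  |Δ| = 0.0054728
h(0.5489588) = 0.0004342
s5 = 0.5489588 − 0.0004342·(0.0054728)/(0.0311682) = 0.5488826;  |Δ| = 0.0000762
|s5 − s4| = 0.0000762 < 0.001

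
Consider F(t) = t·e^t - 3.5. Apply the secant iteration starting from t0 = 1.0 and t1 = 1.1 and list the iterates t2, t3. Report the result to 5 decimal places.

F(1.0) = -0.7817182, F(1.1) = -0.1954174
t2 = 1.1000000 − (-0.1954174)·(1.1000000 − 1.0000000) / (-0.1954174 − (-0.7817182)) = 1.1000000 − (-0.0195417)/(0.5863008) = 1.1333306
F(1.1333306) = 0.0201066
t3 = 1.1333306 − 0.0201066·(1.1333306 − 1.1000000) / (0.0201066 − (-0.1954174)) = 1.1333306 − (0.0006702)/(0.2155240) = 1.1302211

1.13333, 1.13022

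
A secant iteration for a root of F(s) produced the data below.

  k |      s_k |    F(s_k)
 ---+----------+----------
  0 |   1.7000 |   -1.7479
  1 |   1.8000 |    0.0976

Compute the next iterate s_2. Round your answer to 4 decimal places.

1.7947

s_2 = 1.8000 − 0.0976·(1.8000 − 1.7000) / (0.0976 − (-1.7479))
   = 1.8000 − (0.009760)/(1.845500) = 1.794711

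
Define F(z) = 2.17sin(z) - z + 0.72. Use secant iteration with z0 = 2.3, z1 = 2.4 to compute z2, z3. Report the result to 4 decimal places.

F(2.3) = 0.038180, F(2.4) = -0.214245
z2 = 2.400000 − (-0.214245)·(2.400000 − 2.300000) / (-0.214245 − 0.038180) = 2.400000 − (-0.021424)/(-0.252425) = 2.315125
F(2.315125) = 0.001002
z3 = 2.315125 − 0.001002·(2.315125 − 2.400000) / (0.001002 − (-0.214245)) = 2.315125 − (-0.000085)/(0.215247) = 2.315521

2.3151, 2.3155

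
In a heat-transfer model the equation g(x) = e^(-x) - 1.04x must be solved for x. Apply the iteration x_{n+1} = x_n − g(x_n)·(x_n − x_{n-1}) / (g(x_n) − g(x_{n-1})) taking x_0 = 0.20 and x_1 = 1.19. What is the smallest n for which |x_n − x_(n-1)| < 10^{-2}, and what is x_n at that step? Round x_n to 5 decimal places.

g(0.20) = 0.6107308, g(1.19) = -0.9333787
x_2 = 1.1900000 − (-0.9333787)·(0.9900000)/(-1.5441095) = 0.5915677;  |Δ| = 0.5984323
g(0.5915677) = -0.0617715
x_3 = 0.5915677 − (-0.0617715)·(-0.5984323)/(0.8716072) = 0.5491564;  |Δ| = 0.0424114
g(0.5491564) = 0.0063142
x_4 = 0.5491564 − 0.0063142·(-0.0424114)/(0.0680857) = 0.5530895;  |Δ| = 0.0039332
|x_4 − x_3| = 0.0039332 < 10^{-2}

n = 4, x_n = 0.55309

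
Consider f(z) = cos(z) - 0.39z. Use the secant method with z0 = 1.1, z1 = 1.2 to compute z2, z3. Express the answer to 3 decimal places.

1.119, 1.119

f(1.1) = 0.02460, f(1.2) = -0.10564
z2 = 1.20000 − (-0.10564)·(1.20000 − 1.10000) / (-0.10564 − 0.02460) = 1.20000 − (-0.01056)/(-0.13024) = 1.11889
f(1.11889) = 0.00032
z3 = 1.11889 − 0.00032·(1.11889 − 1.20000) / (0.00032 − (-0.10564)) = 1.11889 − (-0.00003)/(0.10596) = 1.11913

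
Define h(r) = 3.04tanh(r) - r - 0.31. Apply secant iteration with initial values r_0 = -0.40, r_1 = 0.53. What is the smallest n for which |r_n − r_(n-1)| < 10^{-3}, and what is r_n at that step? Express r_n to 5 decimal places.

n = 5, r_n = 0.15375

h(-0.40) = -1.0650448, h(0.53) = 0.6355585
r_2 = 0.5300000 − 0.6355585·(0.9300000)/(1.7006034) = 0.1824355;  |Δ| = 0.3475645
h(0.1824355) = 0.0560963
r_3 = 0.1824355 − 0.0560963·(-0.3475645)/(-0.5794622) = 0.1487886;  |Δ| = 0.0336468
h(0.1487886) = -0.0097797
r_4 = 0.1487886 − (-0.0097797)·(-0.0336468)/(-0.0658760) = 0.1537837;  |Δ| = 0.0049951
h(0.1537837) = 0.0000679
r_5 = 0.1537837 − 0.0000679·(0.0049951)/(0.0098476) = 0.1537493;  |Δ| = 0.0000345
|r_5 − r_4| = 0.0000345 < 10^{-3}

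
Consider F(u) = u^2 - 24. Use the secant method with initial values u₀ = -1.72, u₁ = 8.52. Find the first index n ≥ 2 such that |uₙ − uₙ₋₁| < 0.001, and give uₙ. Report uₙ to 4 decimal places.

n = 8, uₙ = 4.8990

F(-1.72) = -21.041600, F(8.52) = 48.590400
u₂ = 8.520000 − 48.590400·(10.240000)/(69.632000) = 1.374353;  |Δ| = 7.145647
F(1.374353) = -22.111154
u₃ = 1.374353 − (-22.111154)·(-7.145647)/(-70.701554) = 3.609078;  |Δ| = 2.234725
F(3.609078) = -10.974559
u₄ = 3.609078 − (-10.974559)·(2.234725)/(11.136595) = 5.811287;  |Δ| = 2.202210
F(5.811287) = 9.771060
u₅ = 5.811287 − 9.771060·(2.202210)/(20.745619) = 4.774060;  |Δ| = 1.037227
F(4.774060) = -1.208352
u₆ = 4.774060 − (-1.208352)·(-1.037227)/(-10.979412) = 4.888213;  |Δ| = 0.114153
F(4.888213) = -0.105372
u₇ = 4.888213 − (-0.105372)·(0.114153)/(1.102980) = 4.899119;  |Δ| = 0.010905
F(4.899119) = 0.001364
u₈ = 4.899119 − 0.001364·(0.010905)/(0.106736) = 4.898979;  |Δ| = 0.000139
|u₈ − u₇| = 0.000139 < 0.001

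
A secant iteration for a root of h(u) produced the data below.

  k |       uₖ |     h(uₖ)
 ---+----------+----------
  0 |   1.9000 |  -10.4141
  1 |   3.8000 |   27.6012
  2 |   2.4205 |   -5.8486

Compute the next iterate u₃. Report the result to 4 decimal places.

2.6617

u₃ = 2.4205 − (-5.8486)·(2.4205 − 3.8000) / (-5.8486 − 27.6012)
   = 2.4205 − (8.068144)/(-33.449800) = 2.661702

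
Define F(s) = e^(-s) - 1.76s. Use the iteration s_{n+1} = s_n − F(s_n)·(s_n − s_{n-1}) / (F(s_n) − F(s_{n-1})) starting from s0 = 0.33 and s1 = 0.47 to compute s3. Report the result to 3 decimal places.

0.386

F(0.33) = 0.13812, F(0.47) = -0.20220
s2 = 0.47000 − (-0.20220)·(0.47000 − 0.33000) / (-0.20220 − 0.13812) = 0.47000 − (-0.02831)/(-0.34032) = 0.38682
F(0.38682) = -0.00159
s3 = 0.38682 − (-0.00159)·(0.38682 − 0.47000) / (-0.00159 − (-0.20220)) = 0.38682 − (0.00013)/(0.20061) = 0.38616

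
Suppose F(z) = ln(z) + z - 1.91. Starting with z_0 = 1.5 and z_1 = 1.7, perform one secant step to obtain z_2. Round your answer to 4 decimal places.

1.5028

F(1.5) = -0.004535, F(1.7) = 0.320628
z_2 = 1.700000 − 0.320628·(1.700000 − 1.500000) / (0.320628 − (-0.004535)) = 1.700000 − (0.064126)/(0.325163) = 1.502789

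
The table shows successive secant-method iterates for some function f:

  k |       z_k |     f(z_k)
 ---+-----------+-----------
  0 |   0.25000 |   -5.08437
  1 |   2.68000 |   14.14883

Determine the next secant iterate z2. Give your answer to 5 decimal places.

0.89238

z2 = 2.68000 − 14.14883·(2.68000 − 0.25000) / (14.14883 − (-5.08437))
   = 2.68000 − (34.3816569)/(19.2332000) = 0.8923798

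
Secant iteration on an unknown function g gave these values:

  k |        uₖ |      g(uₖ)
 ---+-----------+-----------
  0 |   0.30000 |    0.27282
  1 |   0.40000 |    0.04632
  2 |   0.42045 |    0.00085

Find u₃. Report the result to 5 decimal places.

0.42083

u₃ = 0.42045 − 0.00085·(0.42045 − 0.40000) / (0.00085 − 0.04632)
   = 0.42045 − (0.0000174)/(-0.0454700) = 0.4208323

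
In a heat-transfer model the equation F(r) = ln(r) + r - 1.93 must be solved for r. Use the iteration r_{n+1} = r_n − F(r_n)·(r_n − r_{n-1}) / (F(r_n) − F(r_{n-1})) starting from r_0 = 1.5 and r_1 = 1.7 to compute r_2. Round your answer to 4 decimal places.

F(1.5) = -0.024535, F(1.7) = 0.300628
r_2 = 1.700000 − 0.300628·(1.700000 − 1.500000) / (0.300628 − (-0.024535)) = 1.700000 − (0.060126)/(0.325163) = 1.515091

1.5151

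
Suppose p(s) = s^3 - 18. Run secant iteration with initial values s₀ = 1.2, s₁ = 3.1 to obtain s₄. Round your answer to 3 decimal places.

2.628

p(1.2) = -16.27200, p(3.1) = 11.79100
s₂ = 3.10000 − 11.79100·(3.10000 − 1.20000) / (11.79100 − (-16.27200)) = 3.10000 − (22.40290)/(28.06300) = 2.30169
p(2.30169) = -5.80612
s₃ = 2.30169 − (-5.80612)·(2.30169 − 3.10000) / (-5.80612 − 11.79100) = 2.30169 − (4.63507)/(-17.59712) = 2.56509
p(2.56509) = -1.12248
s₄ = 2.56509 − (-1.12248)·(2.56509 − 2.30169) / (-1.12248 − (-5.80612)) = 2.56509 − (-0.29566)/(4.68364) = 2.62822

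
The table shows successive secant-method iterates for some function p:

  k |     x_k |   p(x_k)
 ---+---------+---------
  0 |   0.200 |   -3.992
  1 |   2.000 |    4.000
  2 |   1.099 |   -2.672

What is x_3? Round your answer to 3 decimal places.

1.460

x_3 = 1.099 − (-2.672)·(1.099 − 2.000) / (-2.672 − 4.000)
   = 1.099 − (2.40747)/(-6.67200) = 1.45983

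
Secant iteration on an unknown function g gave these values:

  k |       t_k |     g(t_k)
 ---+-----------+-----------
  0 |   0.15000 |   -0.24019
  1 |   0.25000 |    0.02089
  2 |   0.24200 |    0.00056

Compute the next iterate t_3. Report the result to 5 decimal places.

t_3 = 0.24200 − 0.00056·(0.24200 − 0.25000) / (0.00056 − 0.02089)
   = 0.24200 − (-0.0000045)/(-0.0203300) = 0.2417796

0.24178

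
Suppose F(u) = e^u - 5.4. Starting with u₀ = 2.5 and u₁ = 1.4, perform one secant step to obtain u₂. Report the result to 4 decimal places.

1.5820

F(2.5) = 6.782494, F(1.4) = -1.344800
u₂ = 1.400000 − (-1.344800)·(1.400000 − 2.500000) / (-1.344800 − 6.782494) = 1.400000 − (1.479280)/(-8.127294) = 1.582014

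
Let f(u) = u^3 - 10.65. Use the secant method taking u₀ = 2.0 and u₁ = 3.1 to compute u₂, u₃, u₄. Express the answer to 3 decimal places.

f(2.0) = -2.65000, f(3.1) = 19.14100
u₂ = 3.10000 − 19.14100·(3.10000 − 2.00000) / (19.14100 − (-2.65000)) = 3.10000 − (21.05510)/(21.79100) = 2.13377
f(2.13377) = -0.93499
u₃ = 2.13377 − (-0.93499)·(2.13377 − 3.10000) / (-0.93499 − 19.14100) = 2.13377 − (0.90341)/(-20.07599) = 2.17877
f(2.17877) = -0.30729
u₄ = 2.17877 − (-0.30729)·(2.17877 − 2.13377) / (-0.30729 − (-0.93499)) = 2.17877 − (-0.01383)/(0.62770) = 2.20080

2.134, 2.179, 2.201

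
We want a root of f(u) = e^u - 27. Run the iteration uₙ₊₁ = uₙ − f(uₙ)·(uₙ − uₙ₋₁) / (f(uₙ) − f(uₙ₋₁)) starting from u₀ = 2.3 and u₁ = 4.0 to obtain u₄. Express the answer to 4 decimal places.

3.3170

f(2.3) = -17.025818, f(4.0) = 27.598150
u₂ = 4.000000 − 27.598150·(4.000000 − 2.300000) / (27.598150 − (-17.025818)) = 4.000000 − (46.916855)/(44.623968) = 2.948618
f(2.948618) = -7.920440
u₃ = 2.948618 − (-7.920440)·(2.948618 − 4.000000) / (-7.920440 − 27.598150) = 2.948618 − (8.327412)/(-35.518591) = 3.183070
f(3.183070) = -2.879315
u₄ = 3.183070 − (-2.879315)·(3.183070 − 2.948618) / (-2.879315 − (-7.920440)) = 3.183070 − (-0.675062)/(5.041126) = 3.316981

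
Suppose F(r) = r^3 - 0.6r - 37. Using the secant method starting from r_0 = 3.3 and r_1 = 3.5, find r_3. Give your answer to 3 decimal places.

F(3.3) = -3.04300, F(3.5) = 3.77500
r_2 = 3.50000 − 3.77500·(3.50000 − 3.30000) / (3.77500 − (-3.04300)) = 3.50000 − (0.75500)/(6.81800) = 3.38926
F(3.38926) = -0.10072
r_3 = 3.38926 − (-0.10072)·(3.38926 − 3.50000) / (-0.10072 − 3.77500) = 3.38926 − (0.01115)/(-3.87572) = 3.39214

3.392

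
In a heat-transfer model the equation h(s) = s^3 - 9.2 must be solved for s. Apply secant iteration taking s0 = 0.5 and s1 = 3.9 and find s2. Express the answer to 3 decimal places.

1.021

h(0.5) = -9.07500, h(3.9) = 50.11900
s2 = 3.90000 − 50.11900·(3.90000 − 0.50000) / (50.11900 − (-9.07500)) = 3.90000 − (170.40460)/(59.19400) = 1.02125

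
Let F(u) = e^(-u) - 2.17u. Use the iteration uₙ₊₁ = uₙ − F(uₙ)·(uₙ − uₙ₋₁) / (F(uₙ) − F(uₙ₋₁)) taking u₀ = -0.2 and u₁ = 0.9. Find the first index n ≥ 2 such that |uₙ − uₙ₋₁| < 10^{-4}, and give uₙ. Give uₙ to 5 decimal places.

F(-0.2) = 1.6554028, F(0.9) = -1.5464303
u₂ = 0.9000000 − (-1.5464303)·(1.1000000)/(-3.2018331) = 0.3687189;  |Δ| = 0.5312811
F(0.3687189) = -0.1085002
u₃ = 0.3687189 − (-0.1085002)·(-0.5312811)/(1.4379301) = 0.3286306;  |Δ| = 0.0400883
F(0.3286306) = 0.0067804
u₄ = 0.3286306 − 0.0067804·(-0.0400883)/(0.1152806) = 0.3309885;  |Δ| = 0.0023578
F(0.3309885) = -0.0000316
u₅ = 0.3309885 − (-0.0000316)·(0.0023578)/(-0.0068120) = 0.3309776;  |Δ| = 0.0000109
|u₅ − u₄| = 0.0000109 < 10^{-4}

n = 5, uₙ = 0.33098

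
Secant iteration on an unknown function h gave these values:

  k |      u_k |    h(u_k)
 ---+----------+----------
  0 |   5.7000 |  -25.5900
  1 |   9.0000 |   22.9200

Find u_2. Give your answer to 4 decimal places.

7.4408

u_2 = 9.0000 − 22.9200·(9.0000 − 5.7000) / (22.9200 − (-25.5900))
   = 9.0000 − (75.636000)/(48.510000) = 7.440816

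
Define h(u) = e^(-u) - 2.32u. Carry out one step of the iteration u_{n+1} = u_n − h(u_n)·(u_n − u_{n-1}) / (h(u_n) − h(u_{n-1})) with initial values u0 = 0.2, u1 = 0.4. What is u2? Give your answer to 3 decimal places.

0.316

h(0.2) = 0.35473, h(0.4) = -0.25768
u2 = 0.40000 − (-0.25768)·(0.40000 − 0.20000) / (-0.25768 − 0.35473) = 0.40000 − (-0.05154)/(-0.61241) = 0.31585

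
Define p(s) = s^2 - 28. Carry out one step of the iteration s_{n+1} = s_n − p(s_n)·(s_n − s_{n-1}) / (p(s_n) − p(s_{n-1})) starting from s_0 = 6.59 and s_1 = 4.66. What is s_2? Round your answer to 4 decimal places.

5.2186

p(6.59) = 15.428100, p(4.66) = -6.284400
s_2 = 4.660000 − (-6.284400)·(4.660000 − 6.590000) / (-6.284400 − 15.428100) = 4.660000 − (12.128892)/(-21.712500) = 5.218613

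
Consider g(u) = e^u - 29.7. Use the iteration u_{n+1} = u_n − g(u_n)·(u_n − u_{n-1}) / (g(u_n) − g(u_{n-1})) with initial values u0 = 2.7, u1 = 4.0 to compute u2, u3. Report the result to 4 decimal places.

g(2.7) = -14.820268, g(4.0) = 24.898150
u2 = 4.000000 − 24.898150·(4.000000 − 2.700000) / (24.898150 − (-14.820268)) = 4.000000 − (32.367595)/(39.718418) = 3.185073
g(3.185073) = -5.530937
u3 = 3.185073 − (-5.530937)·(3.185073 − 4.000000) / (-5.530937 − 24.898150) = 3.185073 − (4.507308)/(-30.429087) = 3.333198

3.1851, 3.3332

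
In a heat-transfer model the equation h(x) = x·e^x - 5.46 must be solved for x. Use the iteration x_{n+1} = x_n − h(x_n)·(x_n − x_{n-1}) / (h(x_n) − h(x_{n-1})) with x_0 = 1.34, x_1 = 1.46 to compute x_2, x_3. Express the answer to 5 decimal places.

1.37515, 1.37719

h(1.34) = -0.3424817, h(1.46) = 0.8267009
x_2 = 1.4600000 − 0.8267009·(1.4600000 − 1.3400000) / (0.8267009 − (-0.3424817)) = 1.4600000 − (0.0992041)/(1.1691826) = 1.3751509
h(1.3751509) = -0.0203520
x_3 = 1.3751509 − (-0.0203520)·(1.3751509 − 1.4600000) / (-0.0203520 − 0.8267009) = 1.3751509 − (0.0017269)/(-0.8470530) = 1.3771895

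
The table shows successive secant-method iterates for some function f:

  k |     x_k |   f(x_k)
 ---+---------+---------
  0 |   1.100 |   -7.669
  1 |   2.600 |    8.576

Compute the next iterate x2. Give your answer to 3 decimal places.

1.808

x2 = 2.600 − 8.576·(2.600 − 1.100) / (8.576 − (-7.669))
   = 2.600 − (12.86400)/(16.24500) = 1.80813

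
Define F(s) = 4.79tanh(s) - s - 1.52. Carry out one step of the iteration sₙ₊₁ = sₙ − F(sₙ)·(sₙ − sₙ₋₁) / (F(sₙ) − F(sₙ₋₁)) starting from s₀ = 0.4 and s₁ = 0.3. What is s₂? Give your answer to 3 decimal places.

F(0.4) = -0.10004, F(0.3) = -0.42461
s₂ = 0.30000 − (-0.42461)·(0.30000 − 0.40000) / (-0.42461 − (-0.10004)) = 0.30000 − (0.04246)/(-0.32457) = 0.43082

0.431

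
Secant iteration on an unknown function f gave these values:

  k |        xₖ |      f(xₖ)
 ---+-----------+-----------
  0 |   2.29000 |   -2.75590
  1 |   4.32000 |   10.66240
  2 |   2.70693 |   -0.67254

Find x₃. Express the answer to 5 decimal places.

2.80264

x₃ = 2.70693 − (-0.67254)·(2.70693 − 4.32000) / (-0.67254 − 10.66240)
   = 2.70693 − (1.0848541)/(-11.3349400) = 2.8026389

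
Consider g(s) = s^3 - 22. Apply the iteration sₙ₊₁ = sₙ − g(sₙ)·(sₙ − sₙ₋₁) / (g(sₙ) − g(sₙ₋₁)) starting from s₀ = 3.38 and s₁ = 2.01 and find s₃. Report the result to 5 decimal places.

2.86311

g(3.38) = 16.6144720, g(2.01) = -13.8793990
s₂ = 2.0100000 − (-13.8793990)·(2.0100000 − 3.3800000) / (-13.8793990 − 16.6144720) = 2.0100000 − (19.0147766)/(-30.4938710) = 2.6335606
g(2.6335606) = -3.7345679
s₃ = 2.6335606 − (-3.7345679)·(2.6335606 − 2.0100000) / (-3.7345679 − (-13.8793990)) = 2.6335606 − (-2.3287294)/(10.1448311) = 2.8631090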